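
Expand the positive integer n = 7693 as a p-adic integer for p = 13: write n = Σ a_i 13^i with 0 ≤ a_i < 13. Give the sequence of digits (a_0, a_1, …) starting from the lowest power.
(a_0, a_1, …) = (10, 6, 6, 3)

Repeated division by 13 gives the digits low-to-high: 7693 = 10 + 6·13^1 + 6·13^2 + 3·13^3. Digit sequence: (10, 6, 6, 3).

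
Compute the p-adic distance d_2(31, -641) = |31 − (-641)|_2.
d_2(31, -641) = 1/32

Step 1 — x − y = 31 − (-641) = 672. Step 2 — v_2(672) = 5 (factor: 672 = (2^5 · 21); the sign does not affect v_p). Step 3 — |x − y|_2 = 2^{-5} = 1/32.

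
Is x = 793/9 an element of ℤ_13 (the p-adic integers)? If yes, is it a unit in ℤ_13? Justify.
x ∈ ℤ_13 but not a unit; v_13(x) = 1 > 0

ℤ_13 = {x ∈ ℚ_13 : v_13(x) ≥ 0} and ℤ_13^× = {x ∈ ℤ_13 : v_13(x) = 0}. Here v_13(793/9) = v_13(num) − v_13(den) = 1; compare against these criteria.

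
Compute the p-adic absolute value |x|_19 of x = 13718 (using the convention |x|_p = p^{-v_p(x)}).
|13718|_19 = 1/6859

Step 1 — compute v_19(x) by factoring powers of 19 out of the numerator and denominator: v_19(13718) = 3. Step 2 — apply |x|_p = p^{-v_p(x)} = 19^{-3} = 1/6859.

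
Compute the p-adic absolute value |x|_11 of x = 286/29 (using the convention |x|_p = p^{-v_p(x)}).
|286/29|_11 = 1/11

Step 1 — compute v_11(x) by factoring powers of 11 out of the numerator and denominator: v_11(286/29) = 1. Step 2 — apply |x|_p = p^{-v_p(x)} = 11^{-1} = 1/11.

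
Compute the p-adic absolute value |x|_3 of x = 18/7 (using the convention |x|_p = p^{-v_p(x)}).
|18/7|_3 = 1/9

Step 1 — compute v_3(x) by factoring powers of 3 out of the numerator and denominator: v_3(18/7) = 2. Step 2 — apply |x|_p = p^{-v_p(x)} = 3^{-2} = 1/9.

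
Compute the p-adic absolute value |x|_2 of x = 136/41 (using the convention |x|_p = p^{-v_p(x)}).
|136/41|_2 = 1/8

Step 1 — compute v_2(x) by factoring powers of 2 out of the numerator and denominator: v_2(136/41) = 3. Step 2 — apply |x|_p = p^{-v_p(x)} = 2^{-3} = 1/8.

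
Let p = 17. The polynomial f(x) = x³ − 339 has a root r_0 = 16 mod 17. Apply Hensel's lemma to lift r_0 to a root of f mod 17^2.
r_1 = 16 (mod 289)

Hensel: r_{i+1} = r_i − f(r_i)/f′(r_i) mod 17^{i+2}, where f′(x) = 3x². Iterate:
  r_0 = 16 (mod 17)
  r_1 = 16 (mod 289)
Final: r = 16 with f(r) ≡ 0 mod 17^2.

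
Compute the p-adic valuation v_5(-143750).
v_5(-143750) = 5

v_5(n) is the largest exponent k such that 5^k divides n. Factor out: -143750 = -5^5 · 46. (Sign doesn't affect v_p.) So v_5(-143750) = 5.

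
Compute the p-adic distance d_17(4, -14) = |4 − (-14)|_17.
d_17(4, -14) = 1

Step 1 — x − y = 4 − (-14) = 18. Step 2 — v_17(18) = 0 (factor: 18 = (17^0 · 18); the sign does not affect v_p). Step 3 — |x − y|_17 = 17^{0} = 1.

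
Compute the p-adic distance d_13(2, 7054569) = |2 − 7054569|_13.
d_13(2, 7054569) = 1/371293

Step 1 — x − y = 2 − 7054569 = -7054567. Step 2 — v_13(-7054567) = 5 (factor: -7054567 = −(13^5 · 19); the sign does not affect v_p). Step 3 — |x − y|_13 = 13^{-5} = 1/371293.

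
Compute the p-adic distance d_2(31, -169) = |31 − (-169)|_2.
d_2(31, -169) = 1/8

Step 1 — x − y = 31 − (-169) = 200. Step 2 — v_2(200) = 3 (factor: 200 = (2^3 · 25); the sign does not affect v_p). Step 3 — |x − y|_2 = 2^{-3} = 1/8.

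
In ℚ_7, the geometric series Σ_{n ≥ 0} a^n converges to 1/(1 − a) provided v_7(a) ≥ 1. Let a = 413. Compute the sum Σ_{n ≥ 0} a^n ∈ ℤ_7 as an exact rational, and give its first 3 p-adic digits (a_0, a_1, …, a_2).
Σ a^n = 1/(1 − a) = -1/412;  first 3 digits = (1, 3, 3)

v_7(a) = 1 ≥ 1, so the series converges in ℤ_7 to 1/(1 − a) = 1/(1 − 413) = -1/412. Expand this rational in ℤ_7: compute digits iteratively via d_i = x_i mod 7, x_{i+1} = (x_i − d_i)/7. The first 3 digits are (1, 3, 3).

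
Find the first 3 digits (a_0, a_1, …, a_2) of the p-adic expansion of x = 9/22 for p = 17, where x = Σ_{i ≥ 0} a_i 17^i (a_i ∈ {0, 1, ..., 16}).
(a_0, …, a_2) = (12, 14, 3)

v_17(9/22) = 0 (numerator and denominator both coprime to 17), so x ∈ ℤ_17^×. Compute digits iteratively via a_i = x_i mod 17, x_{i+1} = (x_i − a_i)/17, with x_0 = x:
  x_0 = 9/22;  a_0 = 12;  x_1 = (x_0 − 12)/17 = -15/22
  x_1 = -15/22;  a_1 = 14;  x_2 = (x_1 − 14)/17 = -19/22
  x_2 = -19/22;  a_2 = 3;  x_3 = (x_2 − 3)/17 = -5/22
Digits: (12, 14, 3).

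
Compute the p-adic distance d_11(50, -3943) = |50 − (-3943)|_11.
d_11(50, -3943) = 1/1331

Step 1 — x − y = 50 − (-3943) = 3993. Step 2 — v_11(3993) = 3 (factor: 3993 = (11^3 · 3); the sign does not affect v_p). Step 3 — |x − y|_11 = 11^{-3} = 1/1331.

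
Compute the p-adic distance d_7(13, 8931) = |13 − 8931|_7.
d_7(13, 8931) = 1/343

Step 1 — x − y = 13 − 8931 = -8918. Step 2 — v_7(-8918) = 3 (factor: -8918 = −(7^3 · 26); the sign does not affect v_p). Step 3 — |x − y|_7 = 7^{-3} = 1/343.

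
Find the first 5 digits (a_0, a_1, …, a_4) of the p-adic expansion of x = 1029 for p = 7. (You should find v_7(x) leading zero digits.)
(a_0, …, a_4) = (0, 0, 0, 3, 0)

v_7(1029) = 3, so a_0 = ... = a_2 = 0. Factor out: x = 7^3 · u with u = 3 a unit in ℤ_7. Expand u iteratively via a_{v+i} = u_i mod 7, u_{i+1} = (u_i − a_{v+i})/7:
  u_0 = 3;  a_3 = 3;  u_1 = (u_0 − 3)/7 = 0
  u_1 = 0;  a_4 = 0;  u_2 = (u_1 − 0)/7 = 0
Digits: (0, 0, 0, 3, 0).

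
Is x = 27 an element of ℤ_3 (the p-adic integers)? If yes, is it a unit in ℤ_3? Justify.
x ∈ ℤ_3 but not a unit; v_3(x) = 3 > 0

ℤ_3 = {x ∈ ℚ_3 : v_3(x) ≥ 0} and ℤ_3^× = {x ∈ ℤ_3 : v_3(x) = 0}. Here v_3(27) = v_3(num) − v_3(den) = 3; compare against these criteria.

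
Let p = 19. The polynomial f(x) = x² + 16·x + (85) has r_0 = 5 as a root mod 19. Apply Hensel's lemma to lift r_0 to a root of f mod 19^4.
r_3 = 29322 (mod 130321)

Hensel: r_{i+1} = r_i − f(r_i)·(f′(r_i))^{-1} mod 19^{i+2}, f′(x) = 2x + 16. Iterate:
  r_0 = 5 (mod 19)
  r_1 = 81 (mod 361)
  r_2 = 1886 (mod 6859)
  r_3 = 29322 (mod 130321)
Final: r = 29322 satisfies f(r) ≡ 0 mod 19^4.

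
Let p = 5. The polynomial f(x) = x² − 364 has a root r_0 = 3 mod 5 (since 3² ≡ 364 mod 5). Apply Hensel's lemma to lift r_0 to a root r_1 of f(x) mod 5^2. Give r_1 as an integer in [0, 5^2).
r_1 = 8 (mod 25)

Hensel's recurrence: r_{i+1} = r_i − f(r_i)·(f′(r_i))^{-1} mod 5^{i+2}, with f′(x) = 2x. Iterate:
  r_0 = 3 (mod 5)
  r_1 = 8 (mod 25)
Final: r_1 = 8, and one checks f(r_1) ≡ 0 mod 5^2.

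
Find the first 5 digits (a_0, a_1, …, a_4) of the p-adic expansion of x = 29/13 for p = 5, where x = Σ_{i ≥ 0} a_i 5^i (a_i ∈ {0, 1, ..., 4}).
(a_0, …, a_4) = (3, 1, 4, 3, 0)

v_5(29/13) = 0 (numerator and denominator both coprime to 5), so x ∈ ℤ_5^×. Compute digits iteratively via a_i = x_i mod 5, x_{i+1} = (x_i − a_i)/5, with x_0 = x:
  x_0 = 29/13;  a_0 = 3;  x_1 = (x_0 − 3)/5 = -2/13
  x_1 = -2/13;  a_1 = 1;  x_2 = (x_1 − 1)/5 = -3/13
  x_2 = -3/13;  a_2 = 4;  x_3 = (x_2 − 4)/5 = -11/13
  x_3 = -11/13;  a_3 = 3;  x_4 = (x_3 − 3)/5 = -10/13
  x_4 = -10/13;  a_4 = 0;  x_5 = (x_4 − 0)/5 = -2/13
Digits: (3, 1, 4, 3, 0).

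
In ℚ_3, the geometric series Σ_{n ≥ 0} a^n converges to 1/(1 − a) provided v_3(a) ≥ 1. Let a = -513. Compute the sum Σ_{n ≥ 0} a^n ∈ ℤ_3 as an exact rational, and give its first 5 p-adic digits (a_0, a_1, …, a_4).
Σ a^n = 1/(1 − a) = 1/514;  first 5 digits = (1, 0, 0, 2, 2)

v_3(a) = 3 ≥ 1, so the series converges in ℤ_3 to 1/(1 − a) = 1/(1 − (-513)) = 1/514. Expand this rational in ℤ_3: compute digits iteratively via d_i = x_i mod 3, x_{i+1} = (x_i − d_i)/3. The first 5 digits are (1, 0, 0, 2, 2).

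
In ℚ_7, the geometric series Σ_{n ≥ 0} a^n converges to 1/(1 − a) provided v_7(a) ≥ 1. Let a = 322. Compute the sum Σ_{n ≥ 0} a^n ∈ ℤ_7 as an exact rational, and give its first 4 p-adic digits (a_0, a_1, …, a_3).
Σ a^n = 1/(1 − a) = -1/321;  first 4 digits = (1, 4, 1, 3)

v_7(a) = 1 ≥ 1, so the series converges in ℤ_7 to 1/(1 − a) = 1/(1 − 322) = -1/321. Expand this rational in ℤ_7: compute digits iteratively via d_i = x_i mod 7, x_{i+1} = (x_i − d_i)/7. The first 4 digits are (1, 4, 1, 3).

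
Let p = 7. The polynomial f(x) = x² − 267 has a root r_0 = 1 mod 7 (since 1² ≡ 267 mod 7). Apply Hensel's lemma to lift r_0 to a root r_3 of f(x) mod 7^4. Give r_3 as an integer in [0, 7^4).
r_3 = 722 (mod 2401)

Hensel's recurrence: r_{i+1} = r_i − f(r_i)·(f′(r_i))^{-1} mod 7^{i+2}, with f′(x) = 2x. Iterate:
  r_0 = 1 (mod 7)
  r_1 = 36 (mod 49)
  r_2 = 36 (mod 343)
  r_3 = 722 (mod 2401)
Final: r_3 = 722, and one checks f(r_3) ≡ 0 mod 7^4.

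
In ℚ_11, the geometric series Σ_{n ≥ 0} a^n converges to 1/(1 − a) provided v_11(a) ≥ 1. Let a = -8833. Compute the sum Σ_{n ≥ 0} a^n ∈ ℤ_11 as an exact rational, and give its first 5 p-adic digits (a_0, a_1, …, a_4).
Σ a^n = 1/(1 − a) = 1/8834;  first 5 digits = (1, 0, 4, 4, 4)

v_11(a) = 2 ≥ 1, so the series converges in ℤ_11 to 1/(1 − a) = 1/(1 − (-8833)) = 1/8834. Expand this rational in ℤ_11: compute digits iteratively via d_i = x_i mod 11, x_{i+1} = (x_i − d_i)/11. The first 5 digits are (1, 0, 4, 4, 4).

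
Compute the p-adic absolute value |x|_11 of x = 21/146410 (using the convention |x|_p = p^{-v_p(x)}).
|21/146410|_11 = 14641

Step 1 — compute v_11(x) by factoring powers of 11 out of the numerator and denominator: v_11(21/146410) = -4. Step 2 — apply |x|_p = p^{-v_p(x)} = 11^{4} = 14641.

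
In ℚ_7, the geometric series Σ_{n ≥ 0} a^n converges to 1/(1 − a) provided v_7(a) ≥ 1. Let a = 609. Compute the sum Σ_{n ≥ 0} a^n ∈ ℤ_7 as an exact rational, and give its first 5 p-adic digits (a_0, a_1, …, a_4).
Σ a^n = 1/(1 − a) = -1/608;  first 5 digits = (1, 3, 0, 4, 3)

v_7(a) = 1 ≥ 1, so the series converges in ℤ_7 to 1/(1 − a) = 1/(1 − 609) = -1/608. Expand this rational in ℤ_7: compute digits iteratively via d_i = x_i mod 7, x_{i+1} = (x_i − d_i)/7. The first 5 digits are (1, 3, 0, 4, 3).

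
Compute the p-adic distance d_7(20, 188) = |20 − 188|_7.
d_7(20, 188) = 1/7

Step 1 — x − y = 20 − 188 = -168. Step 2 — v_7(-168) = 1 (factor: -168 = −(7^1 · 24); the sign does not affect v_p). Step 3 — |x − y|_7 = 7^{-1} = 1/7.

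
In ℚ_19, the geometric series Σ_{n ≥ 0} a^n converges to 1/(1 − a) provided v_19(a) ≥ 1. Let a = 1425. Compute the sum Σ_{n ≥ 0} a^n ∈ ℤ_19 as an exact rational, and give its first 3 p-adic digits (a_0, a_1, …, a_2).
Σ a^n = 1/(1 − a) = -1/1424;  first 3 digits = (1, 18, 4)

v_19(a) = 1 ≥ 1, so the series converges in ℤ_19 to 1/(1 − a) = 1/(1 − 1425) = -1/1424. Expand this rational in ℤ_19: compute digits iteratively via d_i = x_i mod 19, x_{i+1} = (x_i − d_i)/19. The first 3 digits are (1, 18, 4).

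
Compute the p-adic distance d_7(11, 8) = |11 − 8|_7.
d_7(11, 8) = 1

Step 1 — x − y = 11 − 8 = 3. Step 2 — v_7(3) = 0 (factor: 3 = (7^0 · 3); the sign does not affect v_p). Step 3 — |x − y|_7 = 7^{0} = 1.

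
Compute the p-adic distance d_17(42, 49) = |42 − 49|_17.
d_17(42, 49) = 1

Step 1 — x − y = 42 − 49 = -7. Step 2 — v_17(-7) = 0 (factor: -7 = −(17^0 · 7); the sign does not affect v_p). Step 3 — |x − y|_17 = 17^{0} = 1.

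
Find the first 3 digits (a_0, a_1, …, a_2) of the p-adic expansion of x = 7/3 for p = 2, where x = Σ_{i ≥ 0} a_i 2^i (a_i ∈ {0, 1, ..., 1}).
(a_0, …, a_2) = (1, 0, 1)

v_2(7/3) = 0 (numerator and denominator both coprime to 2), so x ∈ ℤ_2^×. Compute digits iteratively via a_i = x_i mod 2, x_{i+1} = (x_i − a_i)/2, with x_0 = x:
  x_0 = 7/3;  a_0 = 1;  x_1 = (x_0 − 1)/2 = 2/3
  x_1 = 2/3;  a_1 = 0;  x_2 = (x_1 − 0)/2 = 1/3
  x_2 = 1/3;  a_2 = 1;  x_3 = (x_2 − 1)/2 = -1/3
Digits: (1, 0, 1).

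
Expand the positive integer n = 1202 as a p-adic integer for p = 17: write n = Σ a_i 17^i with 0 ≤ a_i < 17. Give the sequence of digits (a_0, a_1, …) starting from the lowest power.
(a_0, a_1, …) = (12, 2, 4)

Repeated division by 17 gives the digits low-to-high: 1202 = 12 + 2·17^1 + 4·17^2. Digit sequence: (12, 2, 4).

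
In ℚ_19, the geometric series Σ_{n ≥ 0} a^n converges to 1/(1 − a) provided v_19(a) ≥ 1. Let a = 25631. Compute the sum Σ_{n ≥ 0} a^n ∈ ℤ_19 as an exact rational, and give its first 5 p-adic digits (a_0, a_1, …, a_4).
Σ a^n = 1/(1 − a) = -1/25630;  first 5 digits = (1, 0, 14, 3, 6)

v_19(a) = 2 ≥ 1, so the series converges in ℤ_19 to 1/(1 − a) = 1/(1 − 25631) = -1/25630. Expand this rational in ℤ_19: compute digits iteratively via d_i = x_i mod 19, x_{i+1} = (x_i − d_i)/19. The first 5 digits are (1, 0, 14, 3, 6).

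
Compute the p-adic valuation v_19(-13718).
v_19(-13718) = 3

v_19(n) is the largest exponent k such that 19^k divides n. Factor out: -13718 = -19^3 · 2. (Sign doesn't affect v_p.) So v_19(-13718) = 3.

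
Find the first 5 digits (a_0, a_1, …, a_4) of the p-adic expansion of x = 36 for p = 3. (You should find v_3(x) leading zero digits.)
(a_0, …, a_4) = (0, 0, 1, 1, 0)

v_3(36) = 2, so a_0 = ... = a_1 = 0. Factor out: x = 3^2 · u with u = 4 a unit in ℤ_3. Expand u iteratively via a_{v+i} = u_i mod 3, u_{i+1} = (u_i − a_{v+i})/3:
  u_0 = 4;  a_2 = 1;  u_1 = (u_0 − 1)/3 = 1
  u_1 = 1;  a_3 = 1;  u_2 = (u_1 − 1)/3 = 0
  u_2 = 0;  a_4 = 0;  u_3 = (u_2 − 0)/3 = 0
Digits: (0, 0, 1, 1, 0).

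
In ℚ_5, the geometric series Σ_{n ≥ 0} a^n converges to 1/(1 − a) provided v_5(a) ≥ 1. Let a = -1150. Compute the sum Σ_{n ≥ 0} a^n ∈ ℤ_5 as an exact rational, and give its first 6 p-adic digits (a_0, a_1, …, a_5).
Σ a^n = 1/(1 − a) = 1/1151;  first 6 digits = (1, 0, 4, 0, 4, 2)

v_5(a) = 2 ≥ 1, so the series converges in ℤ_5 to 1/(1 − a) = 1/(1 − (-1150)) = 1/1151. Expand this rational in ℤ_5: compute digits iteratively via d_i = x_i mod 5, x_{i+1} = (x_i − d_i)/5. The first 6 digits are (1, 0, 4, 0, 4, 2).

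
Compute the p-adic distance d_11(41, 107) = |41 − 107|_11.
d_11(41, 107) = 1/11

Step 1 — x − y = 41 − 107 = -66. Step 2 — v_11(-66) = 1 (factor: -66 = −(11^1 · 6); the sign does not affect v_p). Step 3 — |x − y|_11 = 11^{-1} = 1/11.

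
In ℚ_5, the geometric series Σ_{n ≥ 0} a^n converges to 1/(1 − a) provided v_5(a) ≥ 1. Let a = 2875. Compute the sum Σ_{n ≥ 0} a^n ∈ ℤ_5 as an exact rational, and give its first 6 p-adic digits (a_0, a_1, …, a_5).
Σ a^n = 1/(1 − a) = -1/2874;  first 6 digits = (1, 0, 0, 3, 4, 0)

v_5(a) = 3 ≥ 1, so the series converges in ℤ_5 to 1/(1 − a) = 1/(1 − 2875) = -1/2874. Expand this rational in ℤ_5: compute digits iteratively via d_i = x_i mod 5, x_{i+1} = (x_i − d_i)/5. The first 6 digits are (1, 0, 0, 3, 4, 0).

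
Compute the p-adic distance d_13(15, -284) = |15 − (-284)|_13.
d_13(15, -284) = 1/13

Step 1 — x − y = 15 − (-284) = 299. Step 2 — v_13(299) = 1 (factor: 299 = (13^1 · 23); the sign does not affect v_p). Step 3 — |x − y|_13 = 13^{-1} = 1/13.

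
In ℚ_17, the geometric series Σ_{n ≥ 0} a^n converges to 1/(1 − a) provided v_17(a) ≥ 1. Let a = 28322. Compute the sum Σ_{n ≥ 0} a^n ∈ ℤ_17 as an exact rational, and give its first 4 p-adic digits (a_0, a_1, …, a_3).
Σ a^n = 1/(1 − a) = -1/28321;  first 4 digits = (1, 0, 13, 5)

v_17(a) = 2 ≥ 1, so the series converges in ℤ_17 to 1/(1 − a) = 1/(1 − 28322) = -1/28321. Expand this rational in ℤ_17: compute digits iteratively via d_i = x_i mod 17, x_{i+1} = (x_i − d_i)/17. The first 4 digits are (1, 0, 13, 5).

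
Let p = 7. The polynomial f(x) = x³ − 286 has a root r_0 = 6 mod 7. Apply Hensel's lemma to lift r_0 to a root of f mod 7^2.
r_1 = 13 (mod 49)

Hensel: r_{i+1} = r_i − f(r_i)/f′(r_i) mod 7^{i+2}, where f′(x) = 3x². Iterate:
  r_0 = 6 (mod 7)
  r_1 = 13 (mod 49)
Final: r = 13 with f(r) ≡ 0 mod 7^2.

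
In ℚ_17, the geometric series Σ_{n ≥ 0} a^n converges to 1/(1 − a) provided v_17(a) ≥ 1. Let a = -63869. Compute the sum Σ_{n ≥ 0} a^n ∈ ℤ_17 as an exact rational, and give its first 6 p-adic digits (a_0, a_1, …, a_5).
Σ a^n = 1/(1 − a) = 1/63870;  first 6 digits = (1, 0, 0, 4, 16, 16)

v_17(a) = 3 ≥ 1, so the series converges in ℤ_17 to 1/(1 − a) = 1/(1 − (-63869)) = 1/63870. Expand this rational in ℤ_17: compute digits iteratively via d_i = x_i mod 17, x_{i+1} = (x_i − d_i)/17. The first 6 digits are (1, 0, 0, 4, 16, 16).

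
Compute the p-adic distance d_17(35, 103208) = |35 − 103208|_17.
d_17(35, 103208) = 1/4913

Step 1 — x − y = 35 − 103208 = -103173. Step 2 — v_17(-103173) = 3 (factor: -103173 = −(17^3 · 21); the sign does not affect v_p). Step 3 — |x − y|_17 = 17^{-3} = 1/4913.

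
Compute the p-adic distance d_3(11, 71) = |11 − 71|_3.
d_3(11, 71) = 1/3

Step 1 — x − y = 11 − 71 = -60. Step 2 — v_3(-60) = 1 (factor: -60 = −(3^1 · 20); the sign does not affect v_p). Step 3 — |x − y|_3 = 3^{-1} = 1/3.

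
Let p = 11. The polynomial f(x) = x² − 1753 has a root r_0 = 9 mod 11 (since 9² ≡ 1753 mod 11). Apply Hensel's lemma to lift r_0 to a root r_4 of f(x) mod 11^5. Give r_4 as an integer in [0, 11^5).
r_4 = 96875 (mod 161051)

Hensel's recurrence: r_{i+1} = r_i − f(r_i)·(f′(r_i))^{-1} mod 11^{i+2}, with f′(x) = 2x. Iterate:
  r_0 = 9 (mod 11)
  r_1 = 75 (mod 121)
  r_2 = 1043 (mod 1331)
  r_3 = 9029 (mod 14641)
  r_4 = 96875 (mod 161051)
Final: r_4 = 96875, and one checks f(r_4) ≡ 0 mod 11^5.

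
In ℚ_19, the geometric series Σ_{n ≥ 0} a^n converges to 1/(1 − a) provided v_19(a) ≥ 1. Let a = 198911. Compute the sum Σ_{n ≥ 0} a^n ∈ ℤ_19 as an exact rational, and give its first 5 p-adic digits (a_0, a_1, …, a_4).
Σ a^n = 1/(1 − a) = -1/198910;  first 5 digits = (1, 0, 0, 10, 1)

v_19(a) = 3 ≥ 1, so the series converges in ℤ_19 to 1/(1 − a) = 1/(1 − 198911) = -1/198910. Expand this rational in ℤ_19: compute digits iteratively via d_i = x_i mod 19, x_{i+1} = (x_i − d_i)/19. The first 5 digits are (1, 0, 0, 10, 1).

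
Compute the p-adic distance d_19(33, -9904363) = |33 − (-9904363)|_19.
d_19(33, -9904363) = 1/2476099

Step 1 — x − y = 33 − (-9904363) = 9904396. Step 2 — v_19(9904396) = 5 (factor: 9904396 = (19^5 · 4); the sign does not affect v_p). Step 3 — |x − y|_19 = 19^{-5} = 1/2476099.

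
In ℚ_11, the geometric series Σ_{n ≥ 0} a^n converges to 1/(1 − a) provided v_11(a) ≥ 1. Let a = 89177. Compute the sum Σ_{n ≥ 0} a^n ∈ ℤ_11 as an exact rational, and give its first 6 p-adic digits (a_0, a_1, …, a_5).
Σ a^n = 1/(1 − a) = -1/89176;  first 6 digits = (1, 0, 0, 1, 6, 0)

v_11(a) = 3 ≥ 1, so the series converges in ℤ_11 to 1/(1 − a) = 1/(1 − 89177) = -1/89176. Expand this rational in ℤ_11: compute digits iteratively via d_i = x_i mod 11, x_{i+1} = (x_i − d_i)/11. The first 6 digits are (1, 0, 0, 1, 6, 0).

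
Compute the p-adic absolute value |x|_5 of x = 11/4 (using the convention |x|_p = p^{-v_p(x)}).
|11/4|_5 = 1

Step 1 — compute v_5(x) by factoring powers of 5 out of the numerator and denominator: v_5(11/4) = 0. Step 2 — apply |x|_p = p^{-v_p(x)} = 5^{0} = 1.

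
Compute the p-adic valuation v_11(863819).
v_11(863819) = 4

v_11(n) is the largest exponent k such that 11^k divides n. Factor out: 863819 = 11^4 · 59. (Sign doesn't affect v_p.) So v_11(863819) = 4.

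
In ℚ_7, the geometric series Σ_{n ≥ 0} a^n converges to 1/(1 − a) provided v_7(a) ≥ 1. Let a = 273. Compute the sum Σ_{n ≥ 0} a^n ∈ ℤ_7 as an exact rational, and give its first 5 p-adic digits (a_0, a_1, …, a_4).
Σ a^n = 1/(1 − a) = -1/272;  first 5 digits = (1, 4, 0, 2, 4)

v_7(a) = 1 ≥ 1, so the series converges in ℤ_7 to 1/(1 − a) = 1/(1 − 273) = -1/272. Expand this rational in ℤ_7: compute digits iteratively via d_i = x_i mod 7, x_{i+1} = (x_i − d_i)/7. The first 5 digits are (1, 4, 0, 2, 4).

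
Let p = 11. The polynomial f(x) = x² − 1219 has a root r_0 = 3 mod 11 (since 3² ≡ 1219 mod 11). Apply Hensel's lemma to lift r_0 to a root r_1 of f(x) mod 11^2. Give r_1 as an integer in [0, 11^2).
r_1 = 3 (mod 121)

Hensel's recurrence: r_{i+1} = r_i − f(r_i)·(f′(r_i))^{-1} mod 11^{i+2}, with f′(x) = 2x. Iterate:
  r_0 = 3 (mod 11)
  r_1 = 3 (mod 121)
Final: r_1 = 3, and one checks f(r_1) ≡ 0 mod 11^2.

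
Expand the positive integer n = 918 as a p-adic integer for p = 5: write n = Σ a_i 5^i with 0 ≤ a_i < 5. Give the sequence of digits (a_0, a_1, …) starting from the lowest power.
(a_0, a_1, …) = (3, 3, 1, 2, 1)

Repeated division by 5 gives the digits low-to-high: 918 = 3 + 3·5^1 + 1·5^2 + 2·5^3 + 1·5^4. Digit sequence: (3, 3, 1, 2, 1).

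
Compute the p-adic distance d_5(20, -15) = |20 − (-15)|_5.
d_5(20, -15) = 1/5

Step 1 — x − y = 20 − (-15) = 35. Step 2 — v_5(35) = 1 (factor: 35 = (5^1 · 7); the sign does not affect v_p). Step 3 — |x − y|_5 = 5^{-1} = 1/5.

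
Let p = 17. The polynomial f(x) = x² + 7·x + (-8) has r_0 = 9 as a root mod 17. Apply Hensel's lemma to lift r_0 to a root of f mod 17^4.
r_3 = 83513 (mod 83521)

Hensel: r_{i+1} = r_i − f(r_i)·(f′(r_i))^{-1} mod 17^{i+2}, f′(x) = 2x + 7. Iterate:
  r_0 = 9 (mod 17)
  r_1 = 281 (mod 289)
  r_2 = 4905 (mod 4913)
  r_3 = 83513 (mod 83521)
Final: r = 83513 satisfies f(r) ≡ 0 mod 17^4.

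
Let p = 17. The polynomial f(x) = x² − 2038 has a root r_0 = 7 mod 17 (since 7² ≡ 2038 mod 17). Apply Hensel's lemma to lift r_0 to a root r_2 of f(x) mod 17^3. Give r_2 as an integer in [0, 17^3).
r_2 = 4546 (mod 4913)

Hensel's recurrence: r_{i+1} = r_i − f(r_i)·(f′(r_i))^{-1} mod 17^{i+2}, with f′(x) = 2x. Iterate:
  r_0 = 7 (mod 17)
  r_1 = 211 (mod 289)
  r_2 = 4546 (mod 4913)
Final: r_2 = 4546, and one checks f(r_2) ≡ 0 mod 17^3.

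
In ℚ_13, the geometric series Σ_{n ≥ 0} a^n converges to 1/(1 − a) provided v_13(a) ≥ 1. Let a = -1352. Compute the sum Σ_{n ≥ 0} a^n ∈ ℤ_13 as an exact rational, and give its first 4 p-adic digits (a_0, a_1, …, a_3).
Σ a^n = 1/(1 − a) = 1/1353;  first 4 digits = (1, 0, 5, 12)

v_13(a) = 2 ≥ 1, so the series converges in ℤ_13 to 1/(1 − a) = 1/(1 − (-1352)) = 1/1353. Expand this rational in ℤ_13: compute digits iteratively via d_i = x_i mod 13, x_{i+1} = (x_i − d_i)/13. The first 4 digits are (1, 0, 5, 12).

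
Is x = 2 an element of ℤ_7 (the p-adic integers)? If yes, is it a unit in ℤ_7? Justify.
x ∈ ℤ_7^× (unit); v_7(x) = 0

ℤ_7 = {x ∈ ℚ_7 : v_7(x) ≥ 0} and ℤ_7^× = {x ∈ ℤ_7 : v_7(x) = 0}. Here v_7(2) = v_7(num) − v_7(den) = 0; compare against these criteria.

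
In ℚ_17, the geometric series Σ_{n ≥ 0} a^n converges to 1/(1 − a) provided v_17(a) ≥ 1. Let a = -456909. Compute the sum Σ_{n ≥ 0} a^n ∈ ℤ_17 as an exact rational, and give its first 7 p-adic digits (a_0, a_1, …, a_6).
Σ a^n = 1/(1 − a) = 1/456910;  first 7 digits = (1, 0, 0, 9, 11, 16, 12)

v_17(a) = 3 ≥ 1, so the series converges in ℤ_17 to 1/(1 − a) = 1/(1 − (-456909)) = 1/456910. Expand this rational in ℤ_17: compute digits iteratively via d_i = x_i mod 17, x_{i+1} = (x_i − d_i)/17. The first 7 digits are (1, 0, 0, 9, 11, 16, 12).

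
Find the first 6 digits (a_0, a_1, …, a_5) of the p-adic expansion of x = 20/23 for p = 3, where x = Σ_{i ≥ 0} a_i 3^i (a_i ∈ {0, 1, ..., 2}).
(a_0, …, a_5) = (1, 1, 2, 0, 0, 2)

v_3(20/23) = 0 (numerator and denominator both coprime to 3), so x ∈ ℤ_3^×. Compute digits iteratively via a_i = x_i mod 3, x_{i+1} = (x_i − a_i)/3, with x_0 = x:
  x_0 = 20/23;  a_0 = 1;  x_1 = (x_0 − 1)/3 = -1/23
  x_1 = -1/23;  a_1 = 1;  x_2 = (x_1 − 1)/3 = -8/23
  x_2 = -8/23;  a_2 = 2;  x_3 = (x_2 − 2)/3 = -18/23
  x_3 = -18/23;  a_3 = 0;  x_4 = (x_3 − 0)/3 = -6/23
  x_4 = -6/23;  a_4 = 0;  x_5 = (x_4 − 0)/3 = -2/23
  x_5 = -2/23;  a_5 = 2;  x_6 = (x_5 − 2)/3 = -16/23
Digits: (1, 1, 2, 0, 0, 2).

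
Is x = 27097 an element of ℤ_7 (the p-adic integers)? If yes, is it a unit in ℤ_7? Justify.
x ∈ ℤ_7 but not a unit; v_7(x) = 3 > 0

ℤ_7 = {x ∈ ℚ_7 : v_7(x) ≥ 0} and ℤ_7^× = {x ∈ ℤ_7 : v_7(x) = 0}. Here v_7(27097) = v_7(num) − v_7(den) = 3; compare against these criteria.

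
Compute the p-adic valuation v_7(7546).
v_7(7546) = 3

v_7(n) is the largest exponent k such that 7^k divides n. Factor out: 7546 = 7^3 · 22. (Sign doesn't affect v_p.) So v_7(7546) = 3.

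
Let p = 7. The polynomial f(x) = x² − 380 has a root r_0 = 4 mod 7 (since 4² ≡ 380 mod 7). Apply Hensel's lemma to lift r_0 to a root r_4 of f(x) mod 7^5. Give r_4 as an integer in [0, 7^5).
r_4 = 2181 (mod 16807)

Hensel's recurrence: r_{i+1} = r_i − f(r_i)·(f′(r_i))^{-1} mod 7^{i+2}, with f′(x) = 2x. Iterate:
  r_0 = 4 (mod 7)
  r_1 = 25 (mod 49)
  r_2 = 123 (mod 343)
  r_3 = 2181 (mod 2401)
  r_4 = 2181 (mod 16807)
Final: r_4 = 2181, and one checks f(r_4) ≡ 0 mod 7^5.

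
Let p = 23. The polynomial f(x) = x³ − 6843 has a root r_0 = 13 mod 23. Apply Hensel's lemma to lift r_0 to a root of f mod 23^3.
r_2 = 9420 (mod 12167)

Hensel: r_{i+1} = r_i − f(r_i)/f′(r_i) mod 23^{i+2}, where f′(x) = 3x². Iterate:
  r_0 = 13 (mod 23)
  r_1 = 427 (mod 529)
  r_2 = 9420 (mod 12167)
Final: r = 9420 with f(r) ≡ 0 mod 23^3.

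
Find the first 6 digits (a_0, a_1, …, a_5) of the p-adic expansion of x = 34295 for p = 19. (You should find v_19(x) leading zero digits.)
(a_0, …, a_5) = (0, 0, 0, 5, 0, 0)

v_19(34295) = 3, so a_0 = ... = a_2 = 0. Factor out: x = 19^3 · u with u = 5 a unit in ℤ_19. Expand u iteratively via a_{v+i} = u_i mod 19, u_{i+1} = (u_i − a_{v+i})/19:
  u_0 = 5;  a_3 = 5;  u_1 = (u_0 − 5)/19 = 0
  u_1 = 0;  a_4 = 0;  u_2 = (u_1 − 0)/19 = 0
  u_2 = 0;  a_5 = 0;  u_3 = (u_2 − 0)/19 = 0
Digits: (0, 0, 0, 5, 0, 0).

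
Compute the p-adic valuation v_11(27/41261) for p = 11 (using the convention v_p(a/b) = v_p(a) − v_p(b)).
v_11(27/41261) = -3

Factor powers of 11 from the numerator and denominator of the reduced fraction: 27 = 11^0 · 27 and 41261 = 11^3 · 31. Apply v_p(a/b) = v_p(a) − v_p(b): v_11(27/41261) = 0 − 3 = -3.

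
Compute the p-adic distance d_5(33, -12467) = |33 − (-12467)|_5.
d_5(33, -12467) = 1/3125

Step 1 — x − y = 33 − (-12467) = 12500. Step 2 — v_5(12500) = 5 (factor: 12500 = (5^5 · 4); the sign does not affect v_p). Step 3 — |x − y|_5 = 5^{-5} = 1/3125.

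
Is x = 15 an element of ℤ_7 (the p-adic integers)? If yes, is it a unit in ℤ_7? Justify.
x ∈ ℤ_7^× (unit); v_7(x) = 0

ℤ_7 = {x ∈ ℚ_7 : v_7(x) ≥ 0} and ℤ_7^× = {x ∈ ℤ_7 : v_7(x) = 0}. Here v_7(15) = v_7(num) − v_7(den) = 0; compare against these criteria.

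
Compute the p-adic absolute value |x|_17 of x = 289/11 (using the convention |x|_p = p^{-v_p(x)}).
|289/11|_17 = 1/289

Step 1 — compute v_17(x) by factoring powers of 17 out of the numerator and denominator: v_17(289/11) = 2. Step 2 — apply |x|_p = p^{-v_p(x)} = 17^{-2} = 1/289.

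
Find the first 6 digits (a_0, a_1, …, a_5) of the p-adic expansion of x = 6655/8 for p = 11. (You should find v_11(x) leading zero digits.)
(a_0, …, a_5) = (0, 0, 0, 2, 4, 1)

v_11(6655/8) = 3, so a_0 = ... = a_2 = 0. Factor out: x = 11^3 · u with u = 5/8 a unit in ℤ_11. Expand u iteratively via a_{v+i} = u_i mod 11, u_{i+1} = (u_i − a_{v+i})/11:
  u_0 = 5/8;  a_3 = 2;  u_1 = (u_0 − 2)/11 = -1/8
  u_1 = -1/8;  a_4 = 4;  u_2 = (u_1 − 4)/11 = -3/8
  u_2 = -3/8;  a_5 = 1;  u_3 = (u_2 − 1)/11 = -1/8
Digits: (0, 0, 0, 2, 4, 1).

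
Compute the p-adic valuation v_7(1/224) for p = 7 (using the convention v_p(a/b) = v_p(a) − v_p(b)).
v_7(1/224) = -1

Factor powers of 7 from the numerator and denominator of the reduced fraction: 1 = 7^0 · 1 and 224 = 7^1 · 32. Apply v_p(a/b) = v_p(a) − v_p(b): v_7(1/224) = 0 − 1 = -1.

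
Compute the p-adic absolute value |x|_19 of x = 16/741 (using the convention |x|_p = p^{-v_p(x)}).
|16/741|_19 = 19

Step 1 — compute v_19(x) by factoring powers of 19 out of the numerator and denominator: v_19(16/741) = -1. Step 2 — apply |x|_p = p^{-v_p(x)} = 19^{1} = 19.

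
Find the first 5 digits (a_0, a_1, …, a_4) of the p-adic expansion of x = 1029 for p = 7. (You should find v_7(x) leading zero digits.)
(a_0, …, a_4) = (0, 0, 0, 3, 0)

v_7(1029) = 3, so a_0 = ... = a_2 = 0. Factor out: x = 7^3 · u with u = 3 a unit in ℤ_7. Expand u iteratively via a_{v+i} = u_i mod 7, u_{i+1} = (u_i − a_{v+i})/7:
  u_0 = 3;  a_3 = 3;  u_1 = (u_0 − 3)/7 = 0
  u_1 = 0;  a_4 = 0;  u_2 = (u_1 − 0)/7 = 0
Digits: (0, 0, 0, 3, 0).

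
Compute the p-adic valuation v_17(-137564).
v_17(-137564) = 3

v_17(n) is the largest exponent k such that 17^k divides n. Factor out: -137564 = -17^3 · 28. (Sign doesn't affect v_p.) So v_17(-137564) = 3.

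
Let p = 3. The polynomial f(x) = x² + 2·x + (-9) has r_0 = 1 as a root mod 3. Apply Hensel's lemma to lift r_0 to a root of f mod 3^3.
r_2 = 7 (mod 27)

Hensel: r_{i+1} = r_i − f(r_i)·(f′(r_i))^{-1} mod 3^{i+2}, f′(x) = 2x + 2. Iterate:
  r_0 = 1 (mod 3)
  r_1 = 7 (mod 9)
  r_2 = 7 (mod 27)
Final: r = 7 satisfies f(r) ≡ 0 mod 3^3.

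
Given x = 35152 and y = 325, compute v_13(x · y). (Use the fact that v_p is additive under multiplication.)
v_13(11424400) = 4

v_p(x) = 3 (factor: 35152 = 13^3 · 16); v_p(y) = 1 (factor: 325 = 13^1 · 25). Additivity: v_p(xy) = v_p(x) + v_p(y) = 3 + 1 = 4. (Direct check: xy = 11424400 = 13^4 · (400).)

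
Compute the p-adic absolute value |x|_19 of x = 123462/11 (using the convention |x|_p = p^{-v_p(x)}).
|123462/11|_19 = 1/6859

Step 1 — compute v_19(x) by factoring powers of 19 out of the numerator and denominator: v_19(123462/11) = 3. Step 2 — apply |x|_p = p^{-v_p(x)} = 19^{-3} = 1/6859.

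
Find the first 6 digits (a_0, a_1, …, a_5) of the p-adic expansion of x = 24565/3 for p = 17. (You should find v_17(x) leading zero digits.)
(a_0, …, a_5) = (0, 0, 0, 13, 5, 11)

v_17(24565/3) = 3, so a_0 = ... = a_2 = 0. Factor out: x = 17^3 · u with u = 5/3 a unit in ℤ_17. Expand u iteratively via a_{v+i} = u_i mod 17, u_{i+1} = (u_i − a_{v+i})/17:
  u_0 = 5/3;  a_3 = 13;  u_1 = (u_0 − 13)/17 = -2/3
  u_1 = -2/3;  a_4 = 5;  u_2 = (u_1 − 5)/17 = -1/3
  u_2 = -1/3;  a_5 = 11;  u_3 = (u_2 − 11)/17 = -2/3
Digits: (0, 0, 0, 13, 5, 11).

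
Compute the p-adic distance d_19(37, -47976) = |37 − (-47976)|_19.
d_19(37, -47976) = 1/6859

Step 1 — x − y = 37 − (-47976) = 48013. Step 2 — v_19(48013) = 3 (factor: 48013 = (19^3 · 7); the sign does not affect v_p). Step 3 — |x − y|_19 = 19^{-3} = 1/6859.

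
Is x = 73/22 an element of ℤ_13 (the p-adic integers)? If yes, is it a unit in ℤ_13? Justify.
x ∈ ℤ_13^× (unit); v_13(x) = 0

ℤ_13 = {x ∈ ℚ_13 : v_13(x) ≥ 0} and ℤ_13^× = {x ∈ ℤ_13 : v_13(x) = 0}. Here v_13(73/22) = v_13(num) − v_13(den) = 0; compare against these criteria.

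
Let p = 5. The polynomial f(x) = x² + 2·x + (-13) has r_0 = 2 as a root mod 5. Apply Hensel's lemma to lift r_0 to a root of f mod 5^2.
r_1 = 7 (mod 25)

Hensel: r_{i+1} = r_i − f(r_i)·(f′(r_i))^{-1} mod 5^{i+2}, f′(x) = 2x + 2. Iterate:
  r_0 = 2 (mod 5)
  r_1 = 7 (mod 25)
Final: r = 7 satisfies f(r) ≡ 0 mod 5^2.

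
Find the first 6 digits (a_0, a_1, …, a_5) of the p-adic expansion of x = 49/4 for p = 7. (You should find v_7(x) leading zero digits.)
(a_0, …, a_5) = (0, 0, 2, 5, 1, 5)

v_7(49/4) = 2, so a_0 = ... = a_1 = 0. Factor out: x = 7^2 · u with u = 1/4 a unit in ℤ_7. Expand u iteratively via a_{v+i} = u_i mod 7, u_{i+1} = (u_i − a_{v+i})/7:
  u_0 = 1/4;  a_2 = 2;  u_1 = (u_0 − 2)/7 = -1/4
  u_1 = -1/4;  a_3 = 5;  u_2 = (u_1 − 5)/7 = -3/4
  u_2 = -3/4;  a_4 = 1;  u_3 = (u_2 − 1)/7 = -1/4
  u_3 = -1/4;  a_5 = 5;  u_4 = (u_3 − 5)/7 = -3/4
Digits: (0, 0, 2, 5, 1, 5).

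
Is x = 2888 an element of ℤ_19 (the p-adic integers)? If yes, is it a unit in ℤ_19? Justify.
x ∈ ℤ_19 but not a unit; v_19(x) = 2 > 0

ℤ_19 = {x ∈ ℚ_19 : v_19(x) ≥ 0} and ℤ_19^× = {x ∈ ℤ_19 : v_19(x) = 0}. Here v_19(2888) = v_19(num) − v_19(den) = 2; compare against these criteria.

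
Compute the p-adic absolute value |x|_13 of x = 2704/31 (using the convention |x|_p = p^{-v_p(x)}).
|2704/31|_13 = 1/169

Step 1 — compute v_13(x) by factoring powers of 13 out of the numerator and denominator: v_13(2704/31) = 2. Step 2 — apply |x|_p = p^{-v_p(x)} = 13^{-2} = 1/169.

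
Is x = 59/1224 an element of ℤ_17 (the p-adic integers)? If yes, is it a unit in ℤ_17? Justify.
x ∉ ℤ_17 (v_17(x) = -1 < 0)

ℤ_17 = {x ∈ ℚ_17 : v_17(x) ≥ 0} and ℤ_17^× = {x ∈ ℤ_17 : v_17(x) = 0}. Here v_17(59/1224) = v_17(num) − v_17(den) = -1; compare against these criteria.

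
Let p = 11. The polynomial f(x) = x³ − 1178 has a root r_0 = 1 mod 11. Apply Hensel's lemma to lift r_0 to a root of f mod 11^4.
r_3 = 2047 (mod 14641)

Hensel: r_{i+1} = r_i − f(r_i)/f′(r_i) mod 11^{i+2}, where f′(x) = 3x². Iterate:
  r_0 = 1 (mod 11)
  r_1 = 111 (mod 121)
  r_2 = 716 (mod 1331)
  r_3 = 2047 (mod 14641)
Final: r = 2047 with f(r) ≡ 0 mod 11^4.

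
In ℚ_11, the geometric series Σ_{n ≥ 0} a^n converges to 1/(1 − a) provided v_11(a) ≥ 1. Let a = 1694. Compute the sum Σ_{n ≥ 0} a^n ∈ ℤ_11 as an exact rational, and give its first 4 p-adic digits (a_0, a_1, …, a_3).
Σ a^n = 1/(1 − a) = -1/1693;  first 4 digits = (1, 0, 3, 1)

v_11(a) = 2 ≥ 1, so the series converges in ℤ_11 to 1/(1 − a) = 1/(1 − 1694) = -1/1693. Expand this rational in ℤ_11: compute digits iteratively via d_i = x_i mod 11, x_{i+1} = (x_i − d_i)/11. The first 4 digits are (1, 0, 3, 1).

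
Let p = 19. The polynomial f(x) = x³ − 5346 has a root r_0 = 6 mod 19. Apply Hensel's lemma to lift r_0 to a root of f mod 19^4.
r_3 = 97704 (mod 130321)

Hensel: r_{i+1} = r_i − f(r_i)/f′(r_i) mod 19^{i+2}, where f′(x) = 3x². Iterate:
  r_0 = 6 (mod 19)
  r_1 = 234 (mod 361)
  r_2 = 1678 (mod 6859)
  r_3 = 97704 (mod 130321)
Final: r = 97704 with f(r) ≡ 0 mod 19^4.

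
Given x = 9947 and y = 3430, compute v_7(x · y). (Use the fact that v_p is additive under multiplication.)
v_7(34118210) = 6

v_p(x) = 3 (factor: 9947 = 7^3 · 29); v_p(y) = 3 (factor: 3430 = 7^3 · 10). Additivity: v_p(xy) = v_p(x) + v_p(y) = 3 + 3 = 6. (Direct check: xy = 34118210 = 7^6 · (290).)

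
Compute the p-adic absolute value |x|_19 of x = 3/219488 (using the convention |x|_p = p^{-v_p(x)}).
|3/219488|_19 = 6859

Step 1 — compute v_19(x) by factoring powers of 19 out of the numerator and denominator: v_19(3/219488) = -3. Step 2 — apply |x|_p = p^{-v_p(x)} = 19^{3} = 6859.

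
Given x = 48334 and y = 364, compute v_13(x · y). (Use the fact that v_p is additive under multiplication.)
v_13(17593576) = 4

v_p(x) = 3 (factor: 48334 = 13^3 · 22); v_p(y) = 1 (factor: 364 = 13^1 · 28). Additivity: v_p(xy) = v_p(x) + v_p(y) = 3 + 1 = 4. (Direct check: xy = 17593576 = 13^4 · (616).)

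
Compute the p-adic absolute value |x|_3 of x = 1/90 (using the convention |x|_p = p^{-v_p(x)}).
|1/90|_3 = 9

Step 1 — compute v_3(x) by factoring powers of 3 out of the numerator and denominator: v_3(1/90) = -2. Step 2 — apply |x|_p = p^{-v_p(x)} = 3^{2} = 9.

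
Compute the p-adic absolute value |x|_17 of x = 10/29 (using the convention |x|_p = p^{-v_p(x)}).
|10/29|_17 = 1

Step 1 — compute v_17(x) by factoring powers of 17 out of the numerator and denominator: v_17(10/29) = 0. Step 2 — apply |x|_p = p^{-v_p(x)} = 17^{0} = 1.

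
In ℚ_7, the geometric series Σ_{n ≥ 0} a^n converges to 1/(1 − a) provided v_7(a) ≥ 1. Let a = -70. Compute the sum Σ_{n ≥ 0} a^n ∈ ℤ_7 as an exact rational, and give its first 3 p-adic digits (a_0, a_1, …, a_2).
Σ a^n = 1/(1 − a) = 1/71;  first 3 digits = (1, 4, 0)

v_7(a) = 1 ≥ 1, so the series converges in ℤ_7 to 1/(1 − a) = 1/(1 − (-70)) = 1/71. Expand this rational in ℤ_7: compute digits iteratively via d_i = x_i mod 7, x_{i+1} = (x_i − d_i)/7. The first 3 digits are (1, 4, 0).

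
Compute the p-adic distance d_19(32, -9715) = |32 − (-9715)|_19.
d_19(32, -9715) = 1/361

Step 1 — x − y = 32 − (-9715) = 9747. Step 2 — v_19(9747) = 2 (factor: 9747 = (19^2 · 27); the sign does not affect v_p). Step 3 — |x − y|_19 = 19^{-2} = 1/361.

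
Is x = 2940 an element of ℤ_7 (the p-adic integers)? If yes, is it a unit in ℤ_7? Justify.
x ∈ ℤ_7 but not a unit; v_7(x) = 2 > 0

ℤ_7 = {x ∈ ℚ_7 : v_7(x) ≥ 0} and ℤ_7^× = {x ∈ ℤ_7 : v_7(x) = 0}. Here v_7(2940) = v_7(num) − v_7(den) = 2; compare against these criteria.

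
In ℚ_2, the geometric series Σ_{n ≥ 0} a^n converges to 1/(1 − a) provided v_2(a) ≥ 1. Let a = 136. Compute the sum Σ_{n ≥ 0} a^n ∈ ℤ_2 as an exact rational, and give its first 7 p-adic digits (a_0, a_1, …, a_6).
Σ a^n = 1/(1 − a) = -1/135;  first 7 digits = (1, 0, 0, 1, 0, 0, 1)

v_2(a) = 3 ≥ 1, so the series converges in ℤ_2 to 1/(1 − a) = 1/(1 − 136) = -1/135. Expand this rational in ℤ_2: compute digits iteratively via d_i = x_i mod 2, x_{i+1} = (x_i − d_i)/2. The first 7 digits are (1, 0, 0, 1, 0, 0, 1).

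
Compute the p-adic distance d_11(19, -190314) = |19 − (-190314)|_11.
d_11(19, -190314) = 1/14641

Step 1 — x − y = 19 − (-190314) = 190333. Step 2 — v_11(190333) = 4 (factor: 190333 = (11^4 · 13); the sign does not affect v_p). Step 3 — |x − y|_11 = 11^{-4} = 1/14641.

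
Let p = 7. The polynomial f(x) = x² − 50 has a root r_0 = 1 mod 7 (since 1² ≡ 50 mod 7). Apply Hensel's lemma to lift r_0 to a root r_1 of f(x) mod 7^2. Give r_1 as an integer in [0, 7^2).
r_1 = 1 (mod 49)

Hensel's recurrence: r_{i+1} = r_i − f(r_i)·(f′(r_i))^{-1} mod 7^{i+2}, with f′(x) = 2x. Iterate:
  r_0 = 1 (mod 7)
  r_1 = 1 (mod 49)
Final: r_1 = 1, and one checks f(r_1) ≡ 0 mod 7^2.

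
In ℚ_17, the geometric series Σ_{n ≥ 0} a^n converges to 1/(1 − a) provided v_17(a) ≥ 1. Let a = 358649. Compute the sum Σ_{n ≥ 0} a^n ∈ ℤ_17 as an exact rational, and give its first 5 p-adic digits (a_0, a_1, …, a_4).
Σ a^n = 1/(1 − a) = -1/358648;  first 5 digits = (1, 0, 0, 5, 4)

v_17(a) = 3 ≥ 1, so the series converges in ℤ_17 to 1/(1 − a) = 1/(1 − 358649) = -1/358648. Expand this rational in ℤ_17: compute digits iteratively via d_i = x_i mod 17, x_{i+1} = (x_i − d_i)/17. The first 5 digits are (1, 0, 0, 5, 4).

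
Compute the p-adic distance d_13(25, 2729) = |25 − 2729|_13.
d_13(25, 2729) = 1/169

Step 1 — x − y = 25 − 2729 = -2704. Step 2 — v_13(-2704) = 2 (factor: -2704 = −(13^2 · 16); the sign does not affect v_p). Step 3 — |x − y|_13 = 13^{-2} = 1/169.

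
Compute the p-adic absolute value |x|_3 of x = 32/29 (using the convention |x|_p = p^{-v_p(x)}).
|32/29|_3 = 1

Step 1 — compute v_3(x) by factoring powers of 3 out of the numerator and denominator: v_3(32/29) = 0. Step 2 — apply |x|_p = p^{-v_p(x)} = 3^{0} = 1.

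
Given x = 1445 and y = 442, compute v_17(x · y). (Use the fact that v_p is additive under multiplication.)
v_17(638690) = 3

v_p(x) = 2 (factor: 1445 = 17^2 · 5); v_p(y) = 1 (factor: 442 = 17^1 · 26). Additivity: v_p(xy) = v_p(x) + v_p(y) = 2 + 1 = 3. (Direct check: xy = 638690 = 17^3 · (130).)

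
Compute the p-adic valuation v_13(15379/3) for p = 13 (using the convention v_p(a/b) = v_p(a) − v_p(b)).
v_13(15379/3) = 3

Factor powers of 13 from the numerator and denominator of the reduced fraction: 15379 = 13^3 · 7 and 3 = 13^0 · 3. Apply v_p(a/b) = v_p(a) − v_p(b): v_13(15379/3) = 3 − 0 = 3.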